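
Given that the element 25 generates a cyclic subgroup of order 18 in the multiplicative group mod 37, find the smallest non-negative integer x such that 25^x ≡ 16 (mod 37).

4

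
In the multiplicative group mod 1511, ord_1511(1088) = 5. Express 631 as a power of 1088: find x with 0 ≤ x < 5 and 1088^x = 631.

2

Successive powers of 1088 modulo 1511:
  1088^0=1  1088^1=1088  1088^2=631
So 1088^2 ≡ 631 (mod 1511), giving x = 2.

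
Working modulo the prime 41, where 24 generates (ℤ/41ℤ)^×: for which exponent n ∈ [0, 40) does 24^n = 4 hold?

Successive powers of 24 modulo 41:
  24^0=1  24^1=24  24^2=2  24^3=7  24^4=4
So 24^4 ≡ 4 (mod 41), giving n = 4.

4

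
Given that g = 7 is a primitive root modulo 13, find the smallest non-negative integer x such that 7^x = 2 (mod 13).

Successive powers of 7 modulo 13:
  7^0=1  7^1=7  7^2=10  7^3=5  7^4=9  7^5=11
  7^6=12  7^7=6  7^8=3  7^9=8  7^10=4  7^11=2
So 7^11 ≡ 2 (mod 13), giving x = 11.

11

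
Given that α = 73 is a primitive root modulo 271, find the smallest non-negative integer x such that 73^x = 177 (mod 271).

Baby-step giant-step with m = ceil(sqrt(270)) = 17.
Baby table (73^j mod 271 for j=0..16):
  0:1  1:73  2:180  3:132  4:151  5:183  6:80  7:149
  8:37  9:262  10:156  11:6  12:167  13:267  14:250  15:93
  16:14
Giant step factor: 73^(-17) ≡ 118 (mod 271).
Scan 177·118^i mod 271 for i = 0, 1, …:
  i=0: 177   i=1: 19   i=2: 74   i=3: 60
  i=4: 34   i=5: 218   i=6: 250
Match at i=6, j=14: x = 6·17 + 14 = 116.

116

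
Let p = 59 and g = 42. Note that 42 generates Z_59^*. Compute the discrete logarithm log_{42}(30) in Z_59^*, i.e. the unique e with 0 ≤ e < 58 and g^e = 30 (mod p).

21

Baby-step giant-step with m = ceil(sqrt(58)) = 8.
Baby table (42^j mod 59 for j=0..7):
  0:1  1:42  2:53  3:43  4:36  5:37  6:20  7:14
Giant step factor: 42^(-8) ≡ 29 (mod 59).
Scan 30·29^i mod 59 for i = 0, 1, …:
  i=0: 30   i=1: 44   i=2: 37
Match at i=2, j=5: e = 2·8 + 5 = 21.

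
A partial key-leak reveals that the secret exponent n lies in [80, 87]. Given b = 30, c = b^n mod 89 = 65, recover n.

Compute 30^80 mod 89 = 64, then multiply by 30 repeatedly:
  30^80=64  30^81=51  30^82=17  30^83=65
Found 65 at exponent 83.

83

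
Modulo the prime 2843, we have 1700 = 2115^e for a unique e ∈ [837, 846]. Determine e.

844

Compute 2115^837 mod 2843 = 2621, then multiply by 2115 repeatedly:
  2115^837=2621  2115^838=2408  2115^839=1107  2115^840=1516  2115^841=2279
  2115^842=1200  2115^843=2044  2115^844=1700
Found 1700 at exponent 844.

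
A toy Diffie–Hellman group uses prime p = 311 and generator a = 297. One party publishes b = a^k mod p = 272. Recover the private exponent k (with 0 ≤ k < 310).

57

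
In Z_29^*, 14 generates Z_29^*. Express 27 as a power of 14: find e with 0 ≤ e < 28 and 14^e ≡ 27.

Successive powers of 14 modulo 29:
  14^0=1  14^1=14  14^2=22  14^3=18  14^4=20  14^5=19
  14^6=5  14^7=12  14^8=23  14^9=3  14^10=13  14^11=8
  14^12=25  14^13=2  14^14=28  14^15=15  14^16=7  14^17=11
  14^18=9  14^19=10  14^20=24  14^21=17  14^22=6  14^23=26
  14^24=16  14^25=21  14^26=4  14^27=27
So 14^27 ≡ 27 (mod 29), giving e = 27.

27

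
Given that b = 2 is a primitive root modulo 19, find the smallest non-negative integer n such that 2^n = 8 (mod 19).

Successive powers of 2 modulo 19:
  2^0=1  2^1=2  2^2=4  2^3=8
So 2^3 ≡ 8 (mod 19), giving n = 3.

3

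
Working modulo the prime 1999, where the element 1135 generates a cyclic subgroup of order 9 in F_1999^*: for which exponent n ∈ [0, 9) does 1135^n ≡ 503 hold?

5

Successive powers of 1135 modulo 1999:
  1135^0=1  1135^1=1135  1135^2=869  1135^3=808  1135^4=1538  1135^5=503
So 1135^5 ≡ 503 (mod 1999), giving n = 5.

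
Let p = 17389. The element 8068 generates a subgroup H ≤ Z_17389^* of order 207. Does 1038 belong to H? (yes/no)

1038 ∈ ⟨8068⟩ iff 1038^207 ≡ 1 (mod 17389), since |⟨8068⟩| = 207.
1038^207 mod 17389 = 8614.
Since 8614 ≠ 1, 1038 does not lie in the subgroup.

no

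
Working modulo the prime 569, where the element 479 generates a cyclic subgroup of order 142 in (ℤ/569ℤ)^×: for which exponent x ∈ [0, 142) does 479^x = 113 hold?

132

Baby-step giant-step with m = ceil(sqrt(142)) = 12.
Baby table (479^j mod 569 for j=0..11):
  0:1  1:479  2:134  3:458  4:317  5:489  6:372  7:91
  8:345  9:245  10:141  11:397
Giant step factor: 479^(-12) ≡ 107 (mod 569).
Scan 113·107^i mod 569 for i = 0, 1, …:
  i=0: 113   i=1: 142   i=2: 400   i=3: 125
  i=4: 288   i=5: 90   i=6: 526   i=7: 520
  i=8: 447   i=9: 33   i=10: 117   i=11: 1
Match at i=11, j=0: x = 11·12 + 0 = 132.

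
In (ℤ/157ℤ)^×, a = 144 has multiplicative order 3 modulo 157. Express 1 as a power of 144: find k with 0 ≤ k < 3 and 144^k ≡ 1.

0

Successive powers of 144 modulo 157:
  144^0=1
So 144^0 ≡ 1 (mod 157), giving k = 0.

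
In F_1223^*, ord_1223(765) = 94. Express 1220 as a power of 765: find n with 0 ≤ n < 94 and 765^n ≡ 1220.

Baby-step giant-step with m = ceil(sqrt(94)) = 10.
Baby table (765^j mod 1223 for j=0..9):
  0:1  1:765  2:631  3:853  4:686  5:123  6:1147  7:564
  8:964  9:1214
Giant step factor: 765^(-10) ≡ 27 (mod 1223).
Scan 1220·27^i mod 1223 for i = 0, 1, …:
  i=0: 1220   i=1: 1142   i=2: 259   i=3: 878
  i=4: 469   i=5: 433   i=6: 684   i=7: 123
Match at i=7, j=5: n = 7·10 + 5 = 75.

75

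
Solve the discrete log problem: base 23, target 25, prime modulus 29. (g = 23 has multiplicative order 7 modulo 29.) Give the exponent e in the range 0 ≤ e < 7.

5

Successive powers of 23 modulo 29:
  23^0=1  23^1=23  23^2=7  23^3=16  23^4=20  23^5=25
So 23^5 ≡ 25 (mod 29), giving e = 5.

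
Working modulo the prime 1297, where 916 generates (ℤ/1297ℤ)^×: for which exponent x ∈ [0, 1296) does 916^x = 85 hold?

866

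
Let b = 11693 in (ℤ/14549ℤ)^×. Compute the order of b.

3637

The order of 11693 must divide p − 1 = 14548 = 2^2 · 3637.
Divisors: 1, 2, 4, 3637, 7274, 14548.
Check each in increasing order: 11693^1 ≡ 11693;  11693^2 ≡ 9296;  11693^4 ≡ 9105;  11693^3637 ≡ 1.
Smallest exponent giving 1 is 3637.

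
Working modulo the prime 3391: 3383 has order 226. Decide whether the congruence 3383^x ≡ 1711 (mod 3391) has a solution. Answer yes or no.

no

1711 ∈ ⟨3383⟩ iff 1711^226 ≡ 1 (mod 3391), since |⟨3383⟩| = 226.
1711^226 mod 3391 = 576.
Since 576 ≠ 1, 1711 does not lie in the subgroup.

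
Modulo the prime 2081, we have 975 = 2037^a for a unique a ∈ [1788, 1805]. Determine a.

1795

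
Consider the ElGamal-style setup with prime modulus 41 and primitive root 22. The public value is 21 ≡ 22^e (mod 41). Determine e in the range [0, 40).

Successive powers of 22 modulo 41:
  22^0=1  22^1=22  22^2=33  22^3=29  22^4=23  22^5=14
  22^6=21
So 22^6 ≡ 21 (mod 41), giving e = 6.

6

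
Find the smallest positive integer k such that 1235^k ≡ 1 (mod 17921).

The order of 1235 must divide p − 1 = 17920 = 2^9 · 5 · 7.
Divisors: 1, 2, 4, 5, 7, 8, 10, 14, 16, 20, 28, 32, 35, 40, 56, 64, 70, 80, 112, 128, 140, 160, 224, 256, 280, 320, 448, 512, 560, 640, 896, 1120, 1280, 1792, 2240, 2560, 3584, 4480, 8960, 17920.
Check each in increasing order: 1235^1 ≡ 1235;  1235^2 ≡ 1940;  1235^4 ≡ 190;  1235^5 ≡ 1677;  1235^7 ≡ 9679;  1235^8 ≡ 258;  1235^10 ≡ 16653;  1235^14 ≡ 9974;  1235^16 ≡ 12801;  1235^20 ≡ 12855;  1235^28 ≡ 1205;  1235^32 ≡ 13898;  1235^35 ≡ 14545;  1235^40 ≡ 1484;  1235^56 ≡ 424;  1235^64 ≡ 1866;  1235^70 ≡ 17541;  1235^80 ≡ 15894;  1235^112 ≡ 566;  1235^128 ≡ 5282;  1235^140 ≡ 1032;  1235^160 ≡ 4820;  1235^224 ≡ 15699;  1235^256 ≡ 14448;  1235^280 ≡ 7685;  1235^320 ≡ 6784;  1235^448 ≡ 9009;  1235^512 ≡ 896;  1235^560 ≡ 9530;  1235^640 ≡ 1528;  1235^896 ≡ 15793;  1235^1120 ≡ 15193;  1235^1280 ≡ 5054;  1235^1792 ≡ 12292;  1235^2240 ≡ 4769;  1235^2560 ≡ 5491;  1235^3584 ≡ 1313;  1235^4480 ≡ 1612;  1235^8960 ≡ 17920;  1235^17920 ≡ 1.
Smallest exponent giving 1 is 17920.

17920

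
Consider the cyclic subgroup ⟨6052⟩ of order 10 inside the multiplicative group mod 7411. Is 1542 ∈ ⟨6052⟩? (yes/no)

yes

⟨6052⟩ has order 10; its elements mod 7411 are {1, 1167, 1359, 1542, 1735, 5676, 5869, 6052, 6244, 7410}.
1542 is in this set.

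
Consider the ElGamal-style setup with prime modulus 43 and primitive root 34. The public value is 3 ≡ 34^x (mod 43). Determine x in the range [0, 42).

11

Baby-step giant-step with m = ceil(sqrt(42)) = 7.
Baby table (34^j mod 43 for j=0..6):
  0:1  1:34  2:38  3:2  4:25  5:33  6:4
Giant step factor: 34^(-7) ≡ 37 (mod 43).
Scan 3·37^i mod 43 for i = 0, 1, …:
  i=0: 3   i=1: 25
Match at i=1, j=4: x = 1·7 + 4 = 11.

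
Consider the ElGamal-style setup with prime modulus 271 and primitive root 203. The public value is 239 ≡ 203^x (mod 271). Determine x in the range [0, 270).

Baby-step giant-step with m = ceil(sqrt(270)) = 17.
Baby table (203^j mod 271 for j=0..16):
  0:1  1:203  2:17  3:199  4:18  5:131  6:35  7:59
  8:53  9:190  10:88  11:249  12:141  13:168  14:229  15:146
  16:99
Giant step factor: 203^(-17) ≡ 208 (mod 271).
Scan 239·208^i mod 271 for i = 0, 1, …:
  i=0: 239   i=1: 119   i=2: 91   i=3: 229
Match at i=3, j=14: x = 3·17 + 14 = 65.

65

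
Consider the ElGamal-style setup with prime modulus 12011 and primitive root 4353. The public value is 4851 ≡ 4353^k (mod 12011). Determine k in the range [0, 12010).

2466

Baby-step giant-step with m = ceil(sqrt(12010)) = 110.
Baby table (4353^j mod 12011 for j=0..109):
  0:1  1:4353  2:7262  3:10545  4:8354  5:7665  6:11198  7:4256
  8:5406  9:2769  10:6424  11:2064  12:364  13:11051  14:948  15:6871
  16:2073  17:3508  18:4343  19:11776  20:9991  21:11003  22:8202  23:6614
  24:375  25:10890  26:8764  27:2756  28:9890  29:3746  30:7411  31:10548
  32:9402  33:5429  34:6800  35:5296  36:4379  37:330  38:7181  39:6271
  40:8671  41:6301  42:7140  43:7963  44:11204  45:6352  46:934  47:5984
  48:8504  49:10  50:7497  51:554  52:9362  53:11474  54:4584  55:3881
  56:6527  57:6016  58:3668  59:4185  60:8629  61:3640  62:2411  63:9480
  64:8655  65:8719  66:11058  67:7397  68:9661  69:3822  70:1931  71:9954
  72:6085  73:3750  74:801  75:3563  76:3538  77:2812  78:1427  79:2044
  80:9392  81:9943  82:6246  83:7945  84:4916  85:7757  86:3300  87:11755
  88:2655  89:2633  90:2955  91:11345  92:7564  93:3941  94:3465  95:9340
  96:11796  97:963  98:100  99:2904  100:5540  101:9543  102:6641  103:9807
  104:2777  105:5215  106:105  107:647  108:5817  109:2213
Giant step factor: 4353^(-110) ≡ 11651 (mod 12011).
Scan 4851·11651^i mod 12011 for i = 0, 1, …:
  i=0: 4851   i=1: 7246   i=2: 9838   i=3: 1565
  i=4: 1117   i=5: 6254   i=6: 6628   i=7: 4109
  i=8: 10124   i=9: 6704     …   i=21: 6470
  i=22: 934
Match at i=22, j=46: k = 22·110 + 46 = 2466.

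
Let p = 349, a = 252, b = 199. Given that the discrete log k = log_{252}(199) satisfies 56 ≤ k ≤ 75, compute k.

Compute 252^56 mod 349 = 258, then multiply by 252 repeatedly:
  252^56=258  252^57=102  252^58=227  252^59=317  252^60=312
  252^61=99  252^62=169  252^63=10  252^64=77  252^65=209
  252^66=318  252^67=215  252^68=85  252^69=131  252^70=206
  252^71=260  252^72=257  252^73=199
Found 199 at exponent 73.

73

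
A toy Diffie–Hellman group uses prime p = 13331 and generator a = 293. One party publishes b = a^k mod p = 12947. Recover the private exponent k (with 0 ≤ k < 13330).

7926

Baby-step giant-step with m = ceil(sqrt(13330)) = 116.
Baby table (293^j mod 13331 for j=0..115):
  0:1  1:293  2:5863  3:11491  4:7451  5:10190  6:12857  7:7759
  8:7117  9:5645  10:941  11:9093  12:11380  13:1590  14:12616  15:3801
  16:7220  17:9162  18:4935  19:6207  20:5635  21:11342  22:3787  23:3118
  24:7066  25:4033  26:8541  27:9616  28:4647  29:1809  30:10128  31:8022
  32:4190  33:1218  34:10268  35:9049  36:11819  37:10238  38:259  39:9232
  40:12114  41:3356  42:10145  43:13003  44:10544  45:9931  46:3625  47:8976
  48:3761  49:8831  50:1269  51:11880  52:1449  53:11296  54:3640  55:40
  56:11720  57:7893  58:6386  59:4758  60:7670  61:7702  62:3747  63:4729
  64:12504  65:10978  66:3783  67:1946  68:10276  69:11393  70:5399  71:8849
  72:6543  73:10766  74:8322  75:12104  76:426  77:4839  78:4741  79:2689
  80:1348  81:8365  82:11372  83:12577  84:5705  85:5190  86:936  87:7628
  88:8727  89:10790  90:2023  91:6175  92:9590  93:10360  94:9343  95:4644
  96:930  97:5870  98:211  99:8499  100:10641  101:11690  102:12434  103:3799
  104:6634  105:10767  106:8615  107:4636  108:11917  109:12290  110:1600  111:2215
  112:9107  113:2151  114:3686  115:187
Giant step factor: 293^(-116) ≡ 11977 (mod 13331).
Scan 12947·11977^i mod 13331 for i = 0, 1, …:
  i=0: 12947   i=1: 27   i=2: 3435   i=3: 1529
  i=4: 9370   i=5: 4132   i=6: 4292   i=7: 948
  i=8: 9515   i=9: 7767     …   i=67: 6685
  i=68: 259
Match at i=68, j=38: k = 68·116 + 38 = 7926.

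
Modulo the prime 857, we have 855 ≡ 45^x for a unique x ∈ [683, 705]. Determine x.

Compute 45^683 mod 857 = 567, then multiply by 45 repeatedly:
  45^683=567  45^684=662  45^685=652  45^686=202  45^687=520
  45^688=261  45^689=604  45^690=613  45^691=161  45^692=389
  45^693=365  45^694=142  45^695=391  45^696=455  45^697=764
  45^698=100  45^699=215  45^700=248  45^701=19  45^702=855
Found 855 at exponent 702.

702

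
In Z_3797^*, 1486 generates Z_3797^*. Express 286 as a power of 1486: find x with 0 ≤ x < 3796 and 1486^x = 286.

1544

Baby-step giant-step with m = ceil(sqrt(3796)) = 62.
Baby table (1486^j mod 3797 for j=0..61):
  0:1  1:1486  2:2139  3:465  4:3733  5:3618  6:3593  7:616
  8:299  9:65  10:1665  11:2343  12:3646  13:3434  14:3553  15:1928
  16:2070  17:450  18:428  19:1909  20:415  21:1576  22:2984  23:3125
  24:19  25:1655  26:2671  27:1241  28:2581  29:396  30:3718  31:313
  32:1884  33:1235  34:1259  35:2750  36:928  37:697  38:2958  39:2459
  40:1360  41:956  42:538  43:2098  44:291  45:3365  46:3538  47:2420
  48:361  49:1069  50:1388  51:797  52:3475  53:3727  54:2296  55:2150
  56:1623  57:683  58:1139  59:2889  60:2444  61:1852
Giant step factor: 1486^(-62) ≡ 1780 (mod 3797).
Scan 286·1780^i mod 3797 for i = 0, 1, …:
  i=0: 286   i=1: 282   i=2: 756   i=3: 1542
  i=4: 3326   i=5: 757   i=6: 3322   i=7: 1231
  i=8: 311   i=9: 3015     …   i=23: 515
  i=24: 1623
Match at i=24, j=56: x = 24·62 + 56 = 1544.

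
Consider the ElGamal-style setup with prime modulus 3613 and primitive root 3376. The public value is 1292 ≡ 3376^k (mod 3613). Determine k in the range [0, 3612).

1003

Baby-step giant-step with m = ceil(sqrt(3612)) = 61.
Baby table (3376^j mod 3613 for j=0..60):
  0:1  1:3376  2:1974  3:1852  4:1862  5:3105  6:1167  7:1622
  8:2177  9:710  10:1541  11:3309  12:3401  13:3275  14:620  15:1193
  16:2686  17:2919  18:1893  19:2984  20:940  21:1226  22:2091  23:3027
  24:1588  25:3009  26:2241  27:3607  28:1422  29:2608  30:3340  31:3280
  32:3048  33:224  34:1107  35:1390  36:2966  37:1593  38:1824  39:1272
  40:2028  41:3506  42:68  43:1949  44:551  45:3094  46:161  47:1586
  48:3483  49:1906  50:3516  51:1311  52:11  53:1006  54:36  55:2307
  56:2417  57:1638  58:1998  59:3390  60:2269
Giant step factor: 3376^(-61) ≡ 464 (mod 3613).
Scan 1292·464^i mod 3613 for i = 0, 1, …:
  i=0: 1292   i=1: 3343   i=2: 1175   i=3: 3250
  i=4: 1379   i=5: 355   i=6: 2135   i=7: 678
  i=8: 261   i=9: 1875     …   i=15: 109
  i=16: 3607
Match at i=16, j=27: k = 16·61 + 27 = 1003.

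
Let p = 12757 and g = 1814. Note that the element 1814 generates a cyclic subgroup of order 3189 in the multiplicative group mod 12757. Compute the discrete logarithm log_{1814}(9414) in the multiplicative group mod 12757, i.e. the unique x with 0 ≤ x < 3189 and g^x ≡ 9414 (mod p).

Baby-step giant-step with m = ceil(sqrt(3189)) = 57.
Baby table (1814^j mod 12757 for j=0..56):
  0:1  1:1814  2:12047  3:517  4:6577  5:2883  6:12149  7:6947
  8:10699  9:4589  10:6882  11:7602  12:12468  13:11548  14:1078  15:3671
  16:40  17:8775  18:9871  19:7923  20:7940  21:507  22:1194  23:9983
  24:6979  25:4962  26:7383  27:10669  28:1197  29:2668  30:4849  31:6513
  32:1600  33:6561  34:12130  35:10752  36:11432  37:7523  38:9489  39:3853
  40:11263  41:7125  42:1909  43:5779  44:9609  45:4664  46:2605  47:5380
  48:215  49:7300  50:434  51:9099  52:10785  53:7509  54:9607  55:1036
  56:4025
Giant step factor: 1814^(-57) ≡ 6719 (mod 12757).
Scan 9414·6719^i mod 12757 for i = 0, 1, …:
  i=0: 9414   i=1: 3460   i=2: 4486   i=3: 9400
  i=4: 11450   i=5: 7840   i=6: 3307   i=7: 9796
  i=8: 5961   i=9: 7736     …   i=27: 4346
  i=28: 1
Match at i=28, j=0: x = 28·57 + 0 = 1596.

1596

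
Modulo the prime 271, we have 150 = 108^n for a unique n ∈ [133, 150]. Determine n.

139

Compute 108^133 mod 271 = 197, then multiply by 108 repeatedly:
  108^133=197  108^134=138  108^135=270  108^136=163  108^137=260
  108^138=167  108^139=150
Found 150 at exponent 139.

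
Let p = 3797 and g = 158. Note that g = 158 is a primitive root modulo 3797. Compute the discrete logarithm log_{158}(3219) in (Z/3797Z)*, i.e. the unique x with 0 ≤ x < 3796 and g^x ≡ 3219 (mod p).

357

Baby-step giant-step with m = ceil(sqrt(3796)) = 62.
Baby table (158^j mod 3797 for j=0..61):
  0:1  1:158  2:2182  3:3026  4:3483  5:3546  6:2109  7:2883
  8:3671  9:2874  10:2249  11:2221  12:1594  13:1250  14:56  15:1254
  16:688  17:2388  18:1401  19:1132  20:397  21:1974  22:538  23:1470
  24:643  25:2872  26:1933  27:1654  28:3136  29:1878  30:558  31:833
  32:2516  33:2640  34:3247  35:431  36:3549  37:2583  38:1835  39:1358
  40:1932  41:1496  42:954  43:2649  44:872  45:1084  46:407  47:3554
  48:3373  49:1354  50:1300  51:362  52:241  53:108  54:1876  55:242
  56:266  57:261  58:3268  59:3749  60:10  61:1580
Giant step factor: 158^(-62) ≡ 2159 (mod 3797).
Scan 3219·2159^i mod 3797 for i = 0, 1, …:
  i=0: 3219   i=1: 1311   i=2: 1684   i=3: 2027
  i=4: 2149   i=5: 3554
Match at i=5, j=47: x = 5·62 + 47 = 357.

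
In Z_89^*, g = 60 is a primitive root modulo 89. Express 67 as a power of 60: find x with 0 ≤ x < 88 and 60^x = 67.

Baby-step giant-step with m = ceil(sqrt(88)) = 10.
Baby table (60^j mod 89 for j=0..9):
  0:1  1:60  2:40  3:86  4:87  5:58  6:9  7:6
  8:4  9:62
Giant step factor: 60^(-10) ≡ 84 (mod 89).
Scan 67·84^i mod 89 for i = 0, 1, …:
  i=0: 67   i=1: 21   i=2: 73   i=3: 80
  i=4: 45   i=5: 42   i=6: 57   i=7: 71
  i=8: 1
Match at i=8, j=0: x = 8·10 + 0 = 80.

80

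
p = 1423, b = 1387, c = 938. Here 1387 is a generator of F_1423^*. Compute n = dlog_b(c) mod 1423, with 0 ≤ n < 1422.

Baby-step giant-step with m = ceil(sqrt(1422)) = 38.
Baby table (1387^j mod 1423 for j=0..37):
  0:1  1:1387  2:1296  3:303  4:476  5:1363  6:737  7:505
  8:319  9:1323  10:754  11:1316  12:1006  13:782  14:308  15:296
  16:728  17:829  18:39  19:19  20:739  21:433  22:65  23:506
  24:283  25:1196  26:1057  27:369  28:946  29:96  30:813  31:615
  32:628  33:160  34:1355  35:1025  36:98  37:741
Giant step factor: 1387^(-38) ≡ 339 (mod 1423).
Scan 938·339^i mod 1423 for i = 0, 1, …:
  i=0: 938   i=1: 653   i=2: 802   i=3: 85
  i=4: 355   i=5: 813
Match at i=5, j=30: n = 5·38 + 30 = 220.

220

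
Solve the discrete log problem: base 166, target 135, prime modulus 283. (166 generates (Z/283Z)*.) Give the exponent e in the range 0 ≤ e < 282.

Baby-step giant-step with m = ceil(sqrt(282)) = 17.
Baby table (166^j mod 283 for j=0..16):
  0:1  1:166  2:105  3:167  4:271  5:272  6:155  7:260
  8:144  9:132  10:121  11:276  12:253  13:114  14:246  15:84
  16:77
Giant step factor: 166^(-17) ≡ 277 (mod 283).
Scan 135·277^i mod 283 for i = 0, 1, …:
  i=0: 135   i=1: 39   i=2: 49   i=3: 272
Match at i=3, j=5: e = 3·17 + 5 = 56.

56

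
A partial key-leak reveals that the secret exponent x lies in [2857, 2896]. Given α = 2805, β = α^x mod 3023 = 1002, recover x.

2870

Compute 2805^2857 mod 3023 = 757, then multiply by 2805 repeatedly:
  2805^2857=757  2805^2858=1239  2805^2859=1968  2805^2860=242  2805^2861=1658
  2805^2862=1316  2805^2863=297  2805^2864=1760  2805^2865=241  2805^2866=1876
  2805^2867=2160  2805^2868=708  2805^2869=2852  2805^2870=1002
Found 1002 at exponent 2870.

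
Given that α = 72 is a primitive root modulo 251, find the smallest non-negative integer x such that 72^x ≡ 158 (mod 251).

71

Baby-step giant-step with m = ceil(sqrt(250)) = 16.
Baby table (72^j mod 251 for j=0..15):
  0:1  1:72  2:164  3:11  4:39  5:47  6:121  7:178
  8:15  9:76  10:201  11:165  12:83  13:203  14:58  15:160
Giant step factor: 72^(-16) ≡ 222 (mod 251).
Scan 158·222^i mod 251 for i = 0, 1, …:
  i=0: 158   i=1: 187   i=2: 99   i=3: 141
  i=4: 178
Match at i=4, j=7: x = 4·16 + 7 = 71.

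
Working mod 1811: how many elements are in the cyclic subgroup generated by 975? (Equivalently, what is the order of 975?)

The order of 975 must divide p − 1 = 1810 = 2 · 5 · 181.
Divisors: 1, 2, 5, 10, 181, 362, 905, 1810.
Check each in increasing order: 975^1 ≡ 975;  975^2 ≡ 1661;  975^5 ≡ 857;  975^10 ≡ 994;  975^181 ≡ 433;  975^362 ≡ 956;  975^905 ≡ 1.
Smallest exponent giving 1 is 905.

905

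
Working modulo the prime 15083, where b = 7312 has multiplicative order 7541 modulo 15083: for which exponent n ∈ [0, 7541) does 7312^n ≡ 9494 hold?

Baby-step giant-step with m = ceil(sqrt(7541)) = 87.
Baby table (7312^j mod 15083 for j=0..86):
  0:1  1:7312  2:11192  3:10629  4:11632  5:147  6:3971  7:1177
  8:8914  9:5525  10:6526  11:10583  12:7106  13:13220  14:12776  15:9093
  16:2152  17:3855  18:12716  19:7780  20:9367  21:14684  22:8614  23:14043
  24:12435  25:4396  26:1679  27:14369  28:13033  29:2902  30:12726  31:5485
  32:623  33:310  34:4270  35:430  36:6896  37:1083  38:321  39:9287
  40:2878  41:3151  42:8371  43:1938  44:7719  45:742  46:10707  47:8814
  48:13392  49:3468  50:3493  51:5297  52:13603  53:7834  54:12057  55:649
  56:9426  57:8685  58:5290  59:7668  60:4905  61:13069  62:9723  63:8397
  64:11054  65:12134  66:5602  67:11479  68:12636  69:11057  70:3904  71:9012
  72:13200  73:2283  74:11498  75:734  76:12543  77:9776  78:3775  79:910
  80:2317  81:3695  82:4187  83:11937  84:13106  85:8773  86:177
Giant step factor: 7312^(-87) ≡ 3587 (mod 15083).
Scan 9494·3587^i mod 15083 for i = 0, 1, …:
  i=0: 9494   i=1: 12647   i=2: 10208   i=3: 9655
  i=4: 1917   i=5: 13514   i=6: 13039   i=7: 13593
  i=8: 9835   i=9: 14091     …   i=49: 10240
  i=50: 3775
Match at i=50, j=78: n = 50·87 + 78 = 4428.

4428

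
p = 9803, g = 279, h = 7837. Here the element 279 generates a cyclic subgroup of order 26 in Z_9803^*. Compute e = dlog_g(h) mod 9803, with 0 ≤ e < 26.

10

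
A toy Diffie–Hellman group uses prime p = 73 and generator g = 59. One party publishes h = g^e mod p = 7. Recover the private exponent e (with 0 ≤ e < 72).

Successive powers of 59 modulo 73:
  59^0=1  59^1=59  59^2=50  59^3=30  59^4=18  59^5=40
  59^6=24  59^7=29  59^8=32  59^9=63  59^10=67  59^11=11
  59^12=65  59^13=39  59^14=38  59^15=52  59^16=2  59^17=45
  59^18=27  59^19=60  59^20=36  59^21=7
So 59^21 ≡ 7 (mod 73), giving e = 21.

21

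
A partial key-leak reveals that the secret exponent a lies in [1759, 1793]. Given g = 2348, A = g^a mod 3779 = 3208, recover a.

1762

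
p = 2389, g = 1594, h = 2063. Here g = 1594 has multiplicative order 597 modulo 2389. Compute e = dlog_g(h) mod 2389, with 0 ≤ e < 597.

Baby-step giant-step with m = ceil(sqrt(597)) = 25.
Baby table (1594^j mod 2389 for j=0..24):
  0:1  1:1594  2:1329  3:1772  4:770  5:1823  6:838  7:321
  8:428  9:1367  10:230  11:1103  12:2267  13:1430  14:314  15:1215
  16:1620  17:2160  18:491  19:1451  20:342  21:456  22:608  23:1607
  24:550
Giant step factor: 1594^(-25) ≡ 948 (mod 2389).
Scan 2063·948^i mod 2389 for i = 0, 1, …:
  i=0: 2063   i=1: 1522   i=2: 2289   i=3: 760
  i=4: 1391   i=5: 2329   i=6: 456
Match at i=6, j=21: e = 6·25 + 21 = 171.

171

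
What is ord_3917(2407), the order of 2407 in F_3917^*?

3916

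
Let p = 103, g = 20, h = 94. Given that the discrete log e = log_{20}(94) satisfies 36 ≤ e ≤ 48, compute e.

45

Compute 20^36 mod 103 = 66, then multiply by 20 repeatedly:
  20^36=66  20^37=84  20^38=32  20^39=22  20^40=28
  20^41=45  20^42=76  20^43=78  20^44=15  20^45=94
Found 94 at exponent 45.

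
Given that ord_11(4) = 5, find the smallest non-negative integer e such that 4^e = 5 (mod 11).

2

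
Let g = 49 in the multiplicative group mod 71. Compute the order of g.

35

The order of 49 must divide p − 1 = 70 = 2 · 5 · 7.
Divisors: 1, 2, 5, 7, 10, 14, 35, 70.
Check each in increasing order: 49^1 ≡ 49;  49^2 ≡ 58;  49^5 ≡ 45;  49^7 ≡ 54;  49^10 ≡ 37;  49^14 ≡ 5;  49^35 ≡ 1.
Smallest exponent giving 1 is 35.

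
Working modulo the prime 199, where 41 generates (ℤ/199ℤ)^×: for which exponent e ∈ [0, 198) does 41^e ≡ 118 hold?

Baby-step giant-step with m = ceil(sqrt(198)) = 15.
Baby table (41^j mod 199 for j=0..14):
  0:1  1:41  2:89  3:67  4:160  5:192  6:111  7:173
  8:128  9:74  10:49  11:19  12:182  13:99  14:79
Giant step factor: 41^(-15) ≡ 76 (mod 199).
Scan 118·76^i mod 199 for i = 0, 1, …:
  i=0: 118   i=1: 13   i=2: 192
Match at i=2, j=5: e = 2·15 + 5 = 35.

35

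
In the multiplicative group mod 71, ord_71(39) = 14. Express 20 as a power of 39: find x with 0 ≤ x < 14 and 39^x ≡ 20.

Successive powers of 39 modulo 71:
  39^0=1  39^1=39  39^2=30  39^3=34  39^4=48  39^5=26
  39^6=20
So 39^6 ≡ 20 (mod 71), giving x = 6.

6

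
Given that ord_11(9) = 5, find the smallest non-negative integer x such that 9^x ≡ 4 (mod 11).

2

Successive powers of 9 modulo 11:
  9^0=1  9^1=9  9^2=4
So 9^2 ≡ 4 (mod 11), giving x = 2.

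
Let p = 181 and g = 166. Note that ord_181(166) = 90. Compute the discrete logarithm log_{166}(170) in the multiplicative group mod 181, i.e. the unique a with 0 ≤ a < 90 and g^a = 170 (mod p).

16

Baby-step giant-step with m = ceil(sqrt(90)) = 10.
Baby table (166^j mod 181 for j=0..9):
  0:1  1:166  2:44  3:64  4:126  5:101  6:114  7:100
  8:129  9:56
Giant step factor: 166^(-10) ≡ 39 (mod 181).
Scan 170·39^i mod 181 for i = 0, 1, …:
  i=0: 170   i=1: 114
Match at i=1, j=6: a = 1·10 + 6 = 16.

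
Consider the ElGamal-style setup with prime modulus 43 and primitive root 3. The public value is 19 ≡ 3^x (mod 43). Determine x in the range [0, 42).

19

Successive powers of 3 modulo 43:
  3^0=1  3^1=3  3^2=9  3^3=27  3^4=38  3^5=28
  3^6=41  3^7=37  3^8=25  3^9=32  3^10=10  3^11=30
  3^12=4  3^13=12  3^14=36  3^15=22  3^16=23  3^17=26
  3^18=35  3^19=19
So 3^19 ≡ 19 (mod 43), giving x = 19.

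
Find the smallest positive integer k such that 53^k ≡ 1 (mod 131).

The order of 53 must divide p − 1 = 130 = 2 · 5 · 13.
Divisors: 1, 2, 5, 10, 13, 26, 65, 130.
Check each in increasing order: 53^1 ≡ 53;  53^2 ≡ 58;  53^5 ≡ 1.
Smallest exponent giving 1 is 5.

5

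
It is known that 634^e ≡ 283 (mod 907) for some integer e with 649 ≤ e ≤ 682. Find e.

680

Compute 634^649 mod 907 = 238, then multiply by 634 repeatedly:
  634^649=238  634^650=330  634^651=610  634^652=358  634^653=222
  634^654=163  634^655=851  634^656=776  634^657=390  634^658=556
  634^659=588  634^660=15  634^661=440  634^662=511  634^663=175
  634^664=296  634^665=822  634^666=530  634^667=430  634^668=520
  634^669=439  634^670=784  634^671=20  634^672=889  634^673=379
  634^674=838  634^675=697  634^676=189  634^677=102  634^678=271
  634^679=391  634^680=283
Found 283 at exponent 680.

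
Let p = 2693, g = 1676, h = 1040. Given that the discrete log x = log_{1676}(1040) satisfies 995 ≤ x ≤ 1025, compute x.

Compute 1676^995 mod 2693 = 312, then multiply by 1676 repeatedly:
  1676^995=312  1676^996=470  1676^997=1364  1676^998=2400  1676^999=1751
  1676^1000=1999  1676^1001=232  1676^1002=1040
Found 1040 at exponent 1002.

1002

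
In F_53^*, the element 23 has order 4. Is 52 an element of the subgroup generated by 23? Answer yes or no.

⟨23⟩ has order 4; its elements mod 53 are {1, 23, 30, 52}.
52 is in this set.

yes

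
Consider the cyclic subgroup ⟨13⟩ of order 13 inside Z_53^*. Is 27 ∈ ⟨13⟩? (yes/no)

27 ∈ ⟨13⟩ iff 27^13 ≡ 1 (mod 53), since |⟨13⟩| = 13.
27^13 mod 53 = 23.
Since 23 ≠ 1, 27 does not lie in the subgroup.

no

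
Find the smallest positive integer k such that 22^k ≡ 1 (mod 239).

The order of 22 must divide p − 1 = 238 = 2 · 7 · 17.
Divisors: 1, 2, 7, 14, 17, 34, 119, 238.
Check each in increasing order: 22^1 ≡ 22;  22^2 ≡ 6;  22^7 ≡ 211;  22^14 ≡ 67;  22^17 ≡ 1.
Smallest exponent giving 1 is 17.

17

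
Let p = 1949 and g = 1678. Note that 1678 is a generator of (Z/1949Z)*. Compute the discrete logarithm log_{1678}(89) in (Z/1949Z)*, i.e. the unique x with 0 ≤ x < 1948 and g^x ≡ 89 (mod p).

Baby-step giant-step with m = ceil(sqrt(1948)) = 45.
Baby table (1678^j mod 1949 for j=0..44):
  0:1  1:1678  2:1328  3:677  4:1688  5:567  6:314  7:662
  8:1855  9:137  10:1853  11:679  12:1146  13:1274  14:1668  15:140
  16:1040  17:765  18:1228  19:491  20:1420  21:1082  22:1077  23:483
  24:1639  25:203  26:1508  27:622  28:1001  29:1589  30:110  31:1374
  32:1854  33:408  34:525  35:2  36:1407  37:707  38:1354  39:1427
  40:1134  41:628  42:1324  43:1761  44:274
Giant step factor: 1678^(-45) ≡ 538 (mod 1949).
Scan 89·538^i mod 1949 for i = 0, 1, …:
  i=0: 89   i=1: 1106   i=2: 583   i=3: 1814
  i=4: 1432   i=5: 561   i=6: 1672   i=7: 1047
  i=8: 25   i=9: 1756     …   i=18: 966
  i=19: 1274
Match at i=19, j=13: x = 19·45 + 13 = 868.

868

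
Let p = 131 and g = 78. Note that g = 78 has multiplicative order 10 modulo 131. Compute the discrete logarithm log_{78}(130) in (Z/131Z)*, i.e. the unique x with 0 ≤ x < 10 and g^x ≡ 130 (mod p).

Successive powers of 78 modulo 131:
  78^0=1  78^1=78  78^2=58  78^3=70  78^4=89  78^5=130
So 78^5 ≡ 130 (mod 131), giving x = 5.

5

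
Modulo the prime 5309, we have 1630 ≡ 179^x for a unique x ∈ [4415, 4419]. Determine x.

Compute 179^4415 mod 5309 = 188, then multiply by 179 repeatedly:
  179^4415=188  179^4416=1798  179^4417=3302  179^4418=1759  179^4419=1630
Found 1630 at exponent 4419.

4419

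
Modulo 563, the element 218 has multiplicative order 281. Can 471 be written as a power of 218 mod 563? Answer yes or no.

no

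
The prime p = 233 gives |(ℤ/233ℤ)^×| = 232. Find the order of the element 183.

116

The order of 183 must divide p − 1 = 232 = 2^3 · 29.
Divisors: 1, 2, 4, 8, 29, 58, 116, 232.
Check each in increasing order: 183^1 ≡ 183;  183^2 ≡ 170;  183^4 ≡ 8;  183^8 ≡ 64;  183^29 ≡ 89;  183^58 ≡ 232;  183^116 ≡ 1.
Smallest exponent giving 1 is 116.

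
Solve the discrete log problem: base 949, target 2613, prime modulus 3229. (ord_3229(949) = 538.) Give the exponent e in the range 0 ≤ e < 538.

314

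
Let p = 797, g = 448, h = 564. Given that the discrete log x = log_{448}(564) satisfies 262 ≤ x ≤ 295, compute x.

272

Compute 448^262 mod 797 = 686, then multiply by 448 repeatedly:
  448^262=686  448^263=483  448^264=397  448^265=125  448^266=210
  448^267=34  448^268=89  448^269=22  448^270=292  448^271=108
  448^272=564
Found 564 at exponent 272.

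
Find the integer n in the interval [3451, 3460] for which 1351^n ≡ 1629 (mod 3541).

3454

Compute 1351^3451 mod 3541 = 2430, then multiply by 1351 repeatedly:
  1351^3451=2430  1351^3452=423  1351^3453=1372  1351^3454=1629
Found 1629 at exponent 3454.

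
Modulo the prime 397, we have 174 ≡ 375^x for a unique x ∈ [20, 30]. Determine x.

Compute 375^20 mod 397 = 357, then multiply by 375 repeatedly:
  375^20=357  375^21=86  375^22=93  375^23=336  375^24=151
  375^25=251  375^26=36  375^27=2  375^28=353  375^29=174
Found 174 at exponent 29.

29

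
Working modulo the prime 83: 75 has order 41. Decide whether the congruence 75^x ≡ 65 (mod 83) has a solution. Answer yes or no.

65 ∈ ⟨75⟩ iff 65^41 ≡ 1 (mod 83), since |⟨75⟩| = 41.
65^41 mod 83 = 1.
Since 1 = 1, 65 lies in the subgroup.

yes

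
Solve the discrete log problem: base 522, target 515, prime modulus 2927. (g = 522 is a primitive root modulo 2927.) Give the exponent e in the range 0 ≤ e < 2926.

Baby-step giant-step with m = ceil(sqrt(2926)) = 55.
Baby table (522^j mod 2927 for j=0..54):
  0:1  1:522  2:273  3:2010  4:1354  5:1381  6:840  7:2357
  8:1014  9:2448  10:1684  11:948  12:193  13:1228  14:3  15:1566
  16:819  17:176  18:1135  19:1216  20:2520  21:1217  22:115  23:1490
  24:2125  25:2844  26:579  27:757  28:9  29:1771  30:2457  31:528
  32:478  33:721  34:1706  35:724  36:345  37:1543  38:521  39:2678
  40:1737  41:2271  42:27  43:2386  44:1517  45:1584  46:1434  47:2163
  48:2191  49:2172  50:1035  51:1702  52:1563  53:2180  54:2284
Giant step factor: 522^(-55) ≡ 2283 (mod 2927).
Scan 515·2283^i mod 2927 for i = 0, 1, …:
  i=0: 515   i=1: 2018   i=2: 2923   i=3: 2576
  i=4: 665   i=5: 2009   i=6: 2865   i=7: 1877
  i=8: 63   i=9: 406     …   i=18: 2548
  i=19: 1135
Match at i=19, j=18: e = 19·55 + 18 = 1063.

1063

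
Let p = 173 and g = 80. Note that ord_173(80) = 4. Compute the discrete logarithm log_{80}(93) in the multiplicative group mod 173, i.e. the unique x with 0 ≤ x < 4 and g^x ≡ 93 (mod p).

3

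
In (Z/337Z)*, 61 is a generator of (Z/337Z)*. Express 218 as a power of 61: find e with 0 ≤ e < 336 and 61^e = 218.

249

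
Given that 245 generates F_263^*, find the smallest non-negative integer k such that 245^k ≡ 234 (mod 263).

Baby-step giant-step with m = ceil(sqrt(262)) = 17.
Baby table (245^j mod 263 for j=0..16):
  0:1  1:245  2:61  3:217  4:39  5:87  6:12  7:47
  8:206  9:237  10:205  11:255  12:144  13:38  14:105  15:214
  16:93
Giant step factor: 245^(-17) ≡ 63 (mod 263).
Scan 234·63^i mod 263 for i = 0, 1, …:
  i=0: 234   i=1: 14   i=2: 93
Match at i=2, j=16: k = 2·17 + 16 = 50.

50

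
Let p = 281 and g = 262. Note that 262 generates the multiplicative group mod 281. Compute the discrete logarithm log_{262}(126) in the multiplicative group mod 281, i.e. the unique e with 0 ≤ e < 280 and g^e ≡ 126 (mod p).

Baby-step giant-step with m = ceil(sqrt(280)) = 17.
Baby table (262^j mod 281 for j=0..16):
  0:1  1:262  2:80  3:166  4:218  5:73  6:18  7:220
  8:35  9:178  10:271  11:190  12:43  13:26  14:68  15:113
  16:101
Giant step factor: 262^(-17) ≡ 41 (mod 281).
Scan 126·41^i mod 281 for i = 0, 1, …:
  i=0: 126   i=1: 108   i=2: 213   i=3: 22
  i=4: 59   i=5: 171   i=6: 267   i=7: 269
  i=8: 70   i=9: 60   i=10: 212   i=11: 262
Match at i=11, j=1: e = 11·17 + 1 = 188.

188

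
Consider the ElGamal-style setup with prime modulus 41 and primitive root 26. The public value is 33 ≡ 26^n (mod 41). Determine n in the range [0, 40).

34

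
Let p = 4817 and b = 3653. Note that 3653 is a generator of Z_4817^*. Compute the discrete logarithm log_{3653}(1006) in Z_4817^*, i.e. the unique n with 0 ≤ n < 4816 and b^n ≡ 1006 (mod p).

2576

Baby-step giant-step with m = ceil(sqrt(4816)) = 70.
Baby table (3653^j mod 4817 for j=0..69):
  0:1  1:3653  2:1319  3:1307  4:824  5:4264  6:3031  7:2777
  8:4596  9:1943  10:2338  11:173  12:942  13:1788  14:4529  15:2859
  16:671  17:4127  18:3538  19:303  20:3766  21:4663  22:1027  23:4005
  24:1036  25:3163  26:3273  27:475  28:1055  29:315  30:4249  31:1223
  32:2260  33:4259  34:4034  35:999  36:2878  37:2640  38:286  39:4286
  40:1508  41:2893  42:4448  43:803  44:4623  45:4234  46:4232  47:1743
  48:3922  49:1308  50:4477  51:766  52:4338  53:3601  54:4043  55:157
  56:298  57:4769  58:2885  59:4126  60:4702  61:3801  62:2459  63:3839
  64:1580  65:974  66:3076  67:3384  68:1330  69:2954
Giant step factor: 3653^(-70) ≡ 71 (mod 4817).
Scan 1006·71^i mod 4817 for i = 0, 1, …:
  i=0: 1006   i=1: 3988   i=2: 3762   i=3: 2167
  i=4: 4530   i=5: 3708   i=6: 3150   i=7: 2068
  i=8: 2318   i=9: 800     …   i=35: 2718
  i=36: 298
Match at i=36, j=56: n = 36·70 + 56 = 2576.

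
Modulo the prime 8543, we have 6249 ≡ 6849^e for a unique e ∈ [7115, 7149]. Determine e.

Compute 6849^7115 mod 8543 = 6148, then multiply by 6849 repeatedly:
  6849^7115=6148  6849^7116=7748  6849^7117=5479  6849^7118=4815  6849^7119=1955
  6849^7120=2914  6849^7121=1538  6849^7122=243  6849^7123=6965  6849^7124=7716
  6849^7125=8429  6849^7126=5170  6849^7127=7138  6849^7128=5116  6849^7129=4641
  6849^7130=6249
Found 6249 at exponent 7130.

7130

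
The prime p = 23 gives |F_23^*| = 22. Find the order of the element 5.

22

The order of 5 must divide p − 1 = 22 = 2 · 11.
Divisors: 1, 2, 11, 22.
Check each in increasing order: 5^1 ≡ 5;  5^2 ≡ 2;  5^11 ≡ 22;  5^22 ≡ 1.
Smallest exponent giving 1 is 22.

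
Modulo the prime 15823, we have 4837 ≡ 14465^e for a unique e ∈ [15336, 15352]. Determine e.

15345

Compute 14465^15336 mod 15823 = 366, then multiply by 14465 repeatedly:
  14465^15336=366  14465^15337=9308  14465^15338=2313  14465^15339=7723  14465^15340=2815
  14465^15341=6396  14465^15342=1059  14465^15343=1771  14465^15344=78  14465^15345=4837
Found 4837 at exponent 15345.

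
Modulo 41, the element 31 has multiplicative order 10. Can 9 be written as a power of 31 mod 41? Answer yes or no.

no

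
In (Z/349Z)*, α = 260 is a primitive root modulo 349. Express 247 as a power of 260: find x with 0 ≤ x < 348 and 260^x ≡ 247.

165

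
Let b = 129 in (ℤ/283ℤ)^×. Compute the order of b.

141

The order of 129 must divide p − 1 = 282 = 2 · 3 · 47.
Divisors: 1, 2, 3, 6, 47, 94, 141, 282.
Check each in increasing order: 129^1 ≡ 129;  129^2 ≡ 227;  129^3 ≡ 134;  129^6 ≡ 127;  129^47 ≡ 44;  129^94 ≡ 238;  129^141 ≡ 1.
Smallest exponent giving 1 is 141.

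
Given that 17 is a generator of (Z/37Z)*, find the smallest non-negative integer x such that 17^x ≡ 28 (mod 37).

Successive powers of 17 modulo 37:
  17^0=1  17^1=17  17^2=30  17^3=29  17^4=12  17^5=19
  17^6=27  17^7=15  17^8=33  17^9=6  17^10=28
So 17^10 ≡ 28 (mod 37), giving x = 10.

10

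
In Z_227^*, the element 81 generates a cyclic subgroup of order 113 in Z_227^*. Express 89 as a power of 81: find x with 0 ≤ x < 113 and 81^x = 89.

Baby-step giant-step with m = ceil(sqrt(113)) = 11.
Baby table (81^j mod 227 for j=0..10):
  0:1  1:81  2:205  3:34  4:30  5:160  6:21  7:112
  8:219  9:33  10:176
Giant step factor: 81^(-11) ≡ 116 (mod 227).
Scan 89·116^i mod 227 for i = 0, 1, …:
  i=0: 89   i=1: 109   i=2: 159   i=3: 57
  i=4: 29   i=5: 186   i=6: 11   i=7: 141
  i=8: 12   i=9: 30
Match at i=9, j=4: x = 9·11 + 4 = 103.

103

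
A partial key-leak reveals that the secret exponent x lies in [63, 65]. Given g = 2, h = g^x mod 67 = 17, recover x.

64

Compute 2^63 mod 67 = 42, then multiply by 2 repeatedly:
  2^63=42  2^64=17
Found 17 at exponent 64.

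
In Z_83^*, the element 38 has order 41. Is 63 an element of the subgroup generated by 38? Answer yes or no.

yes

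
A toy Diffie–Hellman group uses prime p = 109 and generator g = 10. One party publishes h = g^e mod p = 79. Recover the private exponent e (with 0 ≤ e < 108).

Baby-step giant-step with m = ceil(sqrt(108)) = 11.
Baby table (10^j mod 109 for j=0..10):
  0:1  1:10  2:100  3:19  4:81  5:47  6:34  7:13
  8:21  9:101  10:29
Giant step factor: 10^(-11) ≡ 53 (mod 109).
Scan 79·53^i mod 109 for i = 0, 1, …:
  i=0: 79   i=1: 45   i=2: 96   i=3: 74
  i=4: 107   i=5: 3   i=6: 50   i=7: 34
Match at i=7, j=6: e = 7·11 + 6 = 83.

83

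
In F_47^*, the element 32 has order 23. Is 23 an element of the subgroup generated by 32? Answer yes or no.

23 ∈ ⟨32⟩ iff 23^23 ≡ 1 (mod 47), since |⟨32⟩| = 23.
23^23 mod 47 = 46.
Since 46 ≠ 1, 23 does not lie in the subgroup.

no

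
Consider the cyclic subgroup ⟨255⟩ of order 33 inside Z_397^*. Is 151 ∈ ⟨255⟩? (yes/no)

yes

151 ∈ ⟨255⟩ iff 151^33 ≡ 1 (mod 397), since |⟨255⟩| = 33.
151^33 mod 397 = 1.
Since 1 = 1, 151 lies in the subgroup.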